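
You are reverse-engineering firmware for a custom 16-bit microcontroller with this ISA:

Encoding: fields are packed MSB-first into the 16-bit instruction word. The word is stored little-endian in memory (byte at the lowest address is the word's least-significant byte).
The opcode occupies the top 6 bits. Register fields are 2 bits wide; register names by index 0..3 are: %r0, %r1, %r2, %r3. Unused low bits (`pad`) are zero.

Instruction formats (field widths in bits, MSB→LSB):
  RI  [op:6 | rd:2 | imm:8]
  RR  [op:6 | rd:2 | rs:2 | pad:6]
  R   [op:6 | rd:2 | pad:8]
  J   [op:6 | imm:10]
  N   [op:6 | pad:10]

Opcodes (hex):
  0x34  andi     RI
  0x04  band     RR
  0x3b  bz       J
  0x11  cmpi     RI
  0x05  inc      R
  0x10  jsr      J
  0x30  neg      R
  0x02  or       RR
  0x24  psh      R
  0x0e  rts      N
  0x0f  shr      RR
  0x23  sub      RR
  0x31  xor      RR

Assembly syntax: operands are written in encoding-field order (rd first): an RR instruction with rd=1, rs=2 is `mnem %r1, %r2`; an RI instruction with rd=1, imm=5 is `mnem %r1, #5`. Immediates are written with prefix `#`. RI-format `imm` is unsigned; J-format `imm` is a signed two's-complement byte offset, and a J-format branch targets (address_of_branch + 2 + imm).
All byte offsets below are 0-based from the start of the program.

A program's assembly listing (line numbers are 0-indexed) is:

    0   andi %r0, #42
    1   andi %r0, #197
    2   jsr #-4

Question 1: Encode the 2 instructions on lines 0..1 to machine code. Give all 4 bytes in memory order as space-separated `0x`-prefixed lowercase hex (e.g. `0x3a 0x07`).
line 0 (andi): pack op=0x34:6|rd=0:2|imm=42:8 = 0xd02a; little→ 2a d0
line 1 (andi): pack op=0x34:6|rd=0:2|imm=197:8 = 0xd0c5; little→ c5 d0

0x2a 0xd0 0xc5 0xd0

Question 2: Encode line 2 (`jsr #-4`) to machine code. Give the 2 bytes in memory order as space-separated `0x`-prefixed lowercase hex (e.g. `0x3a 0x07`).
line 2 (jsr): pack op=0x10:6|imm=-4:10 = 0x43fc; little→ fc 43

0xfc 0x43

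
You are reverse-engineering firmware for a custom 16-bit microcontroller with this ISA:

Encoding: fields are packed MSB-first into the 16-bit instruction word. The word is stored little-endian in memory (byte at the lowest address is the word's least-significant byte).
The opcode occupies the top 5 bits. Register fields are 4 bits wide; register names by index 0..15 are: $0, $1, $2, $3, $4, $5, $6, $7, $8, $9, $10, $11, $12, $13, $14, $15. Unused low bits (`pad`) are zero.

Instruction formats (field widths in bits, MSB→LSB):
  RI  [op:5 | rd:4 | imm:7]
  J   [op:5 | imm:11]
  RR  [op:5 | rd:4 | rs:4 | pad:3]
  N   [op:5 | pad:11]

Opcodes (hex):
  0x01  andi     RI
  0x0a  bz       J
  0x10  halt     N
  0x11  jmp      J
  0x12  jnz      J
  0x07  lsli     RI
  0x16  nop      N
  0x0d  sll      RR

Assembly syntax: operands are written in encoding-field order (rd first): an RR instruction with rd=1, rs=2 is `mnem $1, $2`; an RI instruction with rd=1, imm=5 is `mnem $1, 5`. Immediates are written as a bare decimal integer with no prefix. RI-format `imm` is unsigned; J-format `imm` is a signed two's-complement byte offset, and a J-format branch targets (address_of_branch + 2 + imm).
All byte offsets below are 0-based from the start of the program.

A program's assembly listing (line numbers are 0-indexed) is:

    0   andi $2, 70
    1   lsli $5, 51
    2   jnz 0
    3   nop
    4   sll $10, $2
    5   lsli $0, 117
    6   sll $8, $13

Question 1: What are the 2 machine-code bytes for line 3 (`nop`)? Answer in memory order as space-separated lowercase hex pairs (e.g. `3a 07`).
00 b0

line 3 (nop): pack op=0x16:5|pad=0:11 = 0xb000; little→ 00 b0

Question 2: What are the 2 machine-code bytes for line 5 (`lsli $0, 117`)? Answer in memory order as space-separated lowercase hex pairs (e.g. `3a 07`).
75 38

5. lsli fields op=0x7:5|rd=0:4|imm=117:7 → word 3875h → 75 38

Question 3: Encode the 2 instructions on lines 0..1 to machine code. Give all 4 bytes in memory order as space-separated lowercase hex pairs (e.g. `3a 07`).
0. andi fields op=0x1:5|rd=2:4|imm=70:7 → word 0946h → 46 09
1. lsli fields op=0x7:5|rd=5:4|imm=51:7 → word 3ab3h → b3 3a

46 09 b3 3a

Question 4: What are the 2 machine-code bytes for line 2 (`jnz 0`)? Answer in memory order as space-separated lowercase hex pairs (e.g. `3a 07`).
L2: jnz op=0x12:5|imm=0:11 ⇒ 0x9000 ⇒ little 00 90

00 90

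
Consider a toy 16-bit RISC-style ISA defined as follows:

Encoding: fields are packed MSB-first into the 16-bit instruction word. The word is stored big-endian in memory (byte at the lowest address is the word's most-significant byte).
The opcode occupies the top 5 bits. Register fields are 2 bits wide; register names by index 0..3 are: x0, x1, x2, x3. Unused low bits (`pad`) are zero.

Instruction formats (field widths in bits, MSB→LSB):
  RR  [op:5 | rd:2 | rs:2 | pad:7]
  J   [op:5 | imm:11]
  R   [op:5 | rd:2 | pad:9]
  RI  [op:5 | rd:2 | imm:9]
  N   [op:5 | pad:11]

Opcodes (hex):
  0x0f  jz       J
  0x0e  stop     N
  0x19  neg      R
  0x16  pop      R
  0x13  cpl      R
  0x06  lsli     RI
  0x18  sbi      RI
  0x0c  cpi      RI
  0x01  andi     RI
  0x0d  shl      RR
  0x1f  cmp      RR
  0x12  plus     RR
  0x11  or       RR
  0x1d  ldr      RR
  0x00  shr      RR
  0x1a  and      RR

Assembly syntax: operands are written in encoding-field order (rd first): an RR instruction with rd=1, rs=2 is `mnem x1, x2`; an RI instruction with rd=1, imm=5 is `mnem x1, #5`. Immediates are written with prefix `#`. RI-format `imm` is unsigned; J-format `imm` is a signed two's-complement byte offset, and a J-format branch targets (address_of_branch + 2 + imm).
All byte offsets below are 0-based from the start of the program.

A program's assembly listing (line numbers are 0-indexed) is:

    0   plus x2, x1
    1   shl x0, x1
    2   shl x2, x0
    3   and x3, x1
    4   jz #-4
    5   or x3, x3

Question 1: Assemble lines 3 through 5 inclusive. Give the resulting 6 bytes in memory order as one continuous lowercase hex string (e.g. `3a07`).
3. and fields op=0x1a:5|rd=3:2|rs=1:2|pad=0:7 → word d680h → d6 80
4. jz fields op=0xf:5|imm=-4:11 → word 7ffch → 7f fc
5. or fields op=0x11:5|rd=3:2|rs=3:2|pad=0:7 → word 8f80h → 8f 80

d6807ffc8f80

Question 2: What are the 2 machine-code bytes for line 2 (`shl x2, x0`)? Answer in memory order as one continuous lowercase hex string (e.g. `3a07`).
6c00

2. shl fields op=0xd:5|rd=2:2|rs=0:2|pad=0:7 → word 6c00h → 6c 00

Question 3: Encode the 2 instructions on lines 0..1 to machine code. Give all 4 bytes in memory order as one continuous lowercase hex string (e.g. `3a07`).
94806880

L0: plus op=0x12:5|rd=2:2|rs=1:2|pad=0:7 ⇒ 0x9480 ⇒ big 94 80
L1: shl op=0xd:5|rd=0:2|rs=1:2|pad=0:7 ⇒ 0x6880 ⇒ big 68 80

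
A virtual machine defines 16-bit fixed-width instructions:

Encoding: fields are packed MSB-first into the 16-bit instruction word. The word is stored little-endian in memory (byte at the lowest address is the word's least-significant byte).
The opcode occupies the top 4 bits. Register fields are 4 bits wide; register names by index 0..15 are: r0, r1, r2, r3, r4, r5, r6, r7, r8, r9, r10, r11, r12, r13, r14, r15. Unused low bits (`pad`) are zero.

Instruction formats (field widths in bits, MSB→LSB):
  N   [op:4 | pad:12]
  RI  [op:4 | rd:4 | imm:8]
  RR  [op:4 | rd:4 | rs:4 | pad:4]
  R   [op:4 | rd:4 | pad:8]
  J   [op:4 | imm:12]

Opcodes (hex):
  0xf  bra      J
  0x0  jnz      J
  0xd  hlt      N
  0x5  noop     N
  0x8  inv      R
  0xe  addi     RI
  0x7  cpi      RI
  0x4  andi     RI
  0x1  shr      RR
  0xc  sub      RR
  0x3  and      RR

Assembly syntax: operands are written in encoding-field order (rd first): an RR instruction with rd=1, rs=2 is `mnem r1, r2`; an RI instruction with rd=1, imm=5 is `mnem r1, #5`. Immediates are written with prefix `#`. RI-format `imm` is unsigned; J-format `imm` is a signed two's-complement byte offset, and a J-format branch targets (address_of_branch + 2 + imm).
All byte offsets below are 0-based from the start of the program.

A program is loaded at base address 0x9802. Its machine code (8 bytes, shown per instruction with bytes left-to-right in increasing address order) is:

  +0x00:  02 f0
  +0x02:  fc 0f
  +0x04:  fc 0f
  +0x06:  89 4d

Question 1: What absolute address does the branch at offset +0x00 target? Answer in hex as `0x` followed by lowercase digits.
+0x00: 02 f0 ⇒ word 0xf002 (little)
  top 4b → 0xf → bra [J]
  [11:0] imm=2 = #2
  target = base 0x9802 + off 0x00 + 2 + imm 2 = 0x9806

0x9806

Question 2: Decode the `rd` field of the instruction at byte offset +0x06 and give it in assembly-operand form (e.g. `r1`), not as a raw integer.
+0x06: 89 4d ⇒ word 0x4d89 (little)
  op=0x4d89>>12=0x4 ⇒ andi (RI)
  [11:8] rd=13 = r13
  [7:0] imm=137 = #137

r13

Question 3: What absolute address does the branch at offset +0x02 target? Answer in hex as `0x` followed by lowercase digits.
[02] fc 0f → 0x0ffc
  top 4b → 0x0 → jnz [J]
  imm: (w>>0)&0xfff=0xffc (s12→-4) → #-4
  target = base 0x9802 + off 0x02 + 2 + imm -4 = 0x9802

0x9802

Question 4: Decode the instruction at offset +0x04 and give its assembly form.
jnz #-4

[04] fc 0f → 0x0ffc
  op=0x0ffc>>12=0x0 ⇒ jnz (J)
  imm@[11:0]=0xffc (s12→-4) ⇒ #-4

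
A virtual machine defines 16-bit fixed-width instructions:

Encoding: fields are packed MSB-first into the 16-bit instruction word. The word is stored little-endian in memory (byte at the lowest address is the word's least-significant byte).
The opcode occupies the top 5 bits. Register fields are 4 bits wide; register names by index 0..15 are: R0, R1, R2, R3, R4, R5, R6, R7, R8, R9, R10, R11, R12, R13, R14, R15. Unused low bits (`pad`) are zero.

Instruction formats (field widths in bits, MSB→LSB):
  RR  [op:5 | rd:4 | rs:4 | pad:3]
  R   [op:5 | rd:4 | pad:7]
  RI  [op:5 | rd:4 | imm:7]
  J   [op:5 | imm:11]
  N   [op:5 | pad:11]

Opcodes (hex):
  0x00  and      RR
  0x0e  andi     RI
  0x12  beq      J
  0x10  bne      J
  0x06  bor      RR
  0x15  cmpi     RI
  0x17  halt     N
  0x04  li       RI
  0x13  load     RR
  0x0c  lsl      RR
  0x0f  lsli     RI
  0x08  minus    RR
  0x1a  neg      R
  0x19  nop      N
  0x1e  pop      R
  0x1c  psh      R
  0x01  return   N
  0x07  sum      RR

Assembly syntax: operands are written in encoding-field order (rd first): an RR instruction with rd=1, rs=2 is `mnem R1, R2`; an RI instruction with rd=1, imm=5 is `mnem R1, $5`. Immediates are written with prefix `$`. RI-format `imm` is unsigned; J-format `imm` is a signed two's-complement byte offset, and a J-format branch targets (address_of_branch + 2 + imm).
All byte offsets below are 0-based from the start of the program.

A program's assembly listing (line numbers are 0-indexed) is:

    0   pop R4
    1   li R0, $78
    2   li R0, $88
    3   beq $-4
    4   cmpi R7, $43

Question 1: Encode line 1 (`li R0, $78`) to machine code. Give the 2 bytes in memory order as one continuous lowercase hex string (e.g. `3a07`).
4e20

L1: li op=0x4:5|rd=0:4|imm=78:7 ⇒ 0x204e ⇒ little 4e 20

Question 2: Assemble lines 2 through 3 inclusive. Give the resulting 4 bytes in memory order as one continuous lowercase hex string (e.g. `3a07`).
5820fc97

L2: li op=0x4:5|rd=0:4|imm=88:7 ⇒ 0x2058 ⇒ little 58 20
L3: beq op=0x12:5|imm=-4:11 ⇒ 0x97fc ⇒ little fc 97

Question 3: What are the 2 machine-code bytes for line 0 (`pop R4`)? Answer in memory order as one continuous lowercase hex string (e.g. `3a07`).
00f2

L0: pop op=0x1e:5|rd=4:4|pad=0:7 ⇒ 0xf200 ⇒ little 00 f2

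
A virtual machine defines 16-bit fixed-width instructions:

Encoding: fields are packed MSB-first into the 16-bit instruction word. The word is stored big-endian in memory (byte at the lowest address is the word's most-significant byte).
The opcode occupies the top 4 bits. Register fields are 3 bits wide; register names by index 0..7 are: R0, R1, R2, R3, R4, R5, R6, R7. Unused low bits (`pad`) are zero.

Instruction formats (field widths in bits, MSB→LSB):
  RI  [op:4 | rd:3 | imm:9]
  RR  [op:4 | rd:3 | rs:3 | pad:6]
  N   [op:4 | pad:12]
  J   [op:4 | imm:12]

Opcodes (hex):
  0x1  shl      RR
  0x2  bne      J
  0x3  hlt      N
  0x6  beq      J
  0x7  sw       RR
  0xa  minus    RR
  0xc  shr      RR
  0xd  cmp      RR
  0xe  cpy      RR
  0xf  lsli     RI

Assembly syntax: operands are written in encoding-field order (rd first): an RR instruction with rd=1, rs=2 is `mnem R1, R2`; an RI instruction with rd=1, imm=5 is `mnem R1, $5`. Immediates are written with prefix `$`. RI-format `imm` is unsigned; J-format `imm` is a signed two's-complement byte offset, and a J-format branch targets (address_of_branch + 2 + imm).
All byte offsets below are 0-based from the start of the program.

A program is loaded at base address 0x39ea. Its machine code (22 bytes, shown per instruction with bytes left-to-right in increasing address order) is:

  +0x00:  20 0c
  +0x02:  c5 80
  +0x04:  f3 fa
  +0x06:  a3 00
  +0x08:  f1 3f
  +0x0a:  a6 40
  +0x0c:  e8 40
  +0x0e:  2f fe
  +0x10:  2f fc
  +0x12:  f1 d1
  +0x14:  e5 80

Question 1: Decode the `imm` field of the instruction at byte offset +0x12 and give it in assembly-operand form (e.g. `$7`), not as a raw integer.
@+12  big-endian(f1 d1) = 0xf1d1
  top 4b → 0xf → lsli [RI]
  rd@[11:9]=0x0 ⇒ R0
  imm@[8:0]=0x1d1 ⇒ $465

$465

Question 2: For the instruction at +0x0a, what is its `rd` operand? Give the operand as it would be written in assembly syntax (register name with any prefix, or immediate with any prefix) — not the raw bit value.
[0a] a6 40 → 0xa640
  opcode bits[15:12]=0xa: minus/RR
  rd: (w>>9)&0x7=0x3 → R3
  rs: (w>>6)&0x7=0x1 → R1

R3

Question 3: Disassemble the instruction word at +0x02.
shr R2, R6

@+02  big-endian(c5 80) = 0xc580
  top 4b → 0xc → shr [RR]
  rd@[11:9]=0x2 ⇒ R2
  rs@[8:6]=0x6 ⇒ R6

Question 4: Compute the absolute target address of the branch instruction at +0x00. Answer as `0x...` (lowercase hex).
0x39f8

@+00  big-endian(20 0c) = 0x200c
  top 4b → 0x2 → bne [J]
  imm: (w>>0)&0xfff=0xc → $12
  target = base 0x39ea + off 0x00 + 2 + imm 12 = 0x39f8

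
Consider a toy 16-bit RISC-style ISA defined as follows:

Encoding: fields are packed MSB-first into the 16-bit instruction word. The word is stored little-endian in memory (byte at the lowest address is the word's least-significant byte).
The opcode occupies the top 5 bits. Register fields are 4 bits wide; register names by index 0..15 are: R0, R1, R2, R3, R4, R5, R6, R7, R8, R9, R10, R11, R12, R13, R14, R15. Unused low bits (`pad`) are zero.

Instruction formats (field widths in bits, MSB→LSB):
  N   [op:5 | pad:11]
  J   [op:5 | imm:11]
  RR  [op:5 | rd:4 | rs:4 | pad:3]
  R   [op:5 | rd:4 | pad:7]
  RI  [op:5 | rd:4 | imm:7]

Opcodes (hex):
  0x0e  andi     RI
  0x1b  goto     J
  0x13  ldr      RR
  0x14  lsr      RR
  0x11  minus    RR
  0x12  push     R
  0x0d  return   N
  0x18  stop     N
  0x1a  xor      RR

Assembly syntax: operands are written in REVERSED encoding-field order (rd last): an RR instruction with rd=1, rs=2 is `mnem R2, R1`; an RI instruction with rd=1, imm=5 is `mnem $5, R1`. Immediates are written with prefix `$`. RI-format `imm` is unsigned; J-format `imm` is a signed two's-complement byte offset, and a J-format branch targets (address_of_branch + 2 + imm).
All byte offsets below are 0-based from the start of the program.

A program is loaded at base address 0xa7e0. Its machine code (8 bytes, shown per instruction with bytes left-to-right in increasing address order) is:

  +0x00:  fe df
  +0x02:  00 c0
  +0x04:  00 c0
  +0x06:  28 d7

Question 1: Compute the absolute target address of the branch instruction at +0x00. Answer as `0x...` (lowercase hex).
off 0x00: read fe df as little → 0xdffe
  top 5b → 0x1b → goto [J]
  [10:0] imm=2046 (s11→-2) = $-2
  target = base 0xa7e0 + off 0x00 + 2 + imm -2 = 0xa7e0

0xa7e0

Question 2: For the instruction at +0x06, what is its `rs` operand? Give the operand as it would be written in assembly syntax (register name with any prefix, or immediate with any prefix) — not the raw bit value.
@+06  little-endian(28 d7) = 0xd728
  op=0xd728>>11=0x1a ⇒ xor (RR)
  [10:7] rd=14 = R14
  [6:3] rs=5 = R5

R5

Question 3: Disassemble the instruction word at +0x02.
+0x02: 00 c0 ⇒ word 0xc000 (little)
  opcode bits[15:11]=0x18: stop/N

stop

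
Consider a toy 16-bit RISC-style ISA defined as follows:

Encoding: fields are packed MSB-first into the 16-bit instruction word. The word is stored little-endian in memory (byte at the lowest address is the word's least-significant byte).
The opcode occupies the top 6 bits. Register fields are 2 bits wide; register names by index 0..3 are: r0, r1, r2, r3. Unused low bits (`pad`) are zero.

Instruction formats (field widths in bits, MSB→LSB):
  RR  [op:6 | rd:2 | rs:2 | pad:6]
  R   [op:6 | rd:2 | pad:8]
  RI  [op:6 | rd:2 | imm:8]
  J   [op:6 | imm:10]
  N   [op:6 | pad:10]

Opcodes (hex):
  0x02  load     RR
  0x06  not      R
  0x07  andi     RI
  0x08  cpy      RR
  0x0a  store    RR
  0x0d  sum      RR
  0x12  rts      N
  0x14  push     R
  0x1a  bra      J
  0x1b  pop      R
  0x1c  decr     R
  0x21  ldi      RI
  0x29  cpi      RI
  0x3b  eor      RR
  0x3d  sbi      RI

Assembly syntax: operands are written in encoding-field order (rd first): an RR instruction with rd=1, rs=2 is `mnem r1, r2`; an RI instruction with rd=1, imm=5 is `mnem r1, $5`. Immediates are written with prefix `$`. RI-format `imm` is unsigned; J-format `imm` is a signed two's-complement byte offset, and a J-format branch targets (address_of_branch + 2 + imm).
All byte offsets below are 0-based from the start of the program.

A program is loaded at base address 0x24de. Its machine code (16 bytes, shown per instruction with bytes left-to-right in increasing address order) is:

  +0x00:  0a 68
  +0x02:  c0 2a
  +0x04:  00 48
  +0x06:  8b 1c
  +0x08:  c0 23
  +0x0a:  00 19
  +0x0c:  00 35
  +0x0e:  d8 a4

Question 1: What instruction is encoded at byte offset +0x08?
cpy r3, r3

[08] c0 23 → 0x23c0
  top 6b → 0x8 → cpy [RR]
  rd@[9:8]=0x3 ⇒ r3
  rs@[7:6]=0x3 ⇒ r3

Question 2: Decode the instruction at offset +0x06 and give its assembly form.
andi r0, $139

@+06  little-endian(8b 1c) = 0x1c8b
  opcode bits[15:10]=0x7: andi/RI
  [9:8] rd=0 = r0
  [7:0] imm=139 = $139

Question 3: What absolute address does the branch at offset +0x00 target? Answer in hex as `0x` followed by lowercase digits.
@+00  little-endian(0a 68) = 0x680a
  top 6b → 0x1a → bra [J]
  imm@[9:0]=0xa ⇒ $10
  target = base 0x24de + off 0x00 + 2 + imm 10 = 0x24ea

0x24ea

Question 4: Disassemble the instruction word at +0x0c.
+0x0c: 00 35 ⇒ word 0x3500 (little)
  opcode bits[15:10]=0xd: sum/RR
  [9:8] rd=1 = r1
  [7:6] rs=0 = r0

sum r1, r0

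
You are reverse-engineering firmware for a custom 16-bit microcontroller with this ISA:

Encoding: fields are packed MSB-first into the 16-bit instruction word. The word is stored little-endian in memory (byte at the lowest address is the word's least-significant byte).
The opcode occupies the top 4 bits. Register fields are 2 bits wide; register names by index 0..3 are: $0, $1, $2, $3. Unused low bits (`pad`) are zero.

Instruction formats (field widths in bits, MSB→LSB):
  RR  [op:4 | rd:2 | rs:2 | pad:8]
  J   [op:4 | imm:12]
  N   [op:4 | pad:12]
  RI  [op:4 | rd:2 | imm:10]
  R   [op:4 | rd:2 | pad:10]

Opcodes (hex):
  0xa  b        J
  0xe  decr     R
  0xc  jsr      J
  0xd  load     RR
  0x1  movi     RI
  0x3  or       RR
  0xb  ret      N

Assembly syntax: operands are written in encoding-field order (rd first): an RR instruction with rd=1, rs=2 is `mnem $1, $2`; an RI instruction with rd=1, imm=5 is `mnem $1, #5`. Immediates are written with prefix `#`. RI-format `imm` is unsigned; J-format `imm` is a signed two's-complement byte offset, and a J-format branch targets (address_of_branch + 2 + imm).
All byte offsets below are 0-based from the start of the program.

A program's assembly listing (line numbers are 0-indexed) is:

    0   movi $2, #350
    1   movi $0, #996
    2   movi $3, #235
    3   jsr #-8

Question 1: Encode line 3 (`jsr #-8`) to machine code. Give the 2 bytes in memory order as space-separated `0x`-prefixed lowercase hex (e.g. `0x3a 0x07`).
3. jsr fields op=0xc:4|imm=-8:12 → word cff8h → f8 cf

0xf8 0xcf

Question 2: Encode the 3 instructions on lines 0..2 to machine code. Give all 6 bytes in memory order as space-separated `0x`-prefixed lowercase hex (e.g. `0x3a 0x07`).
L0: movi op=0x1:4|rd=2:2|imm=350:10 ⇒ 0x195e ⇒ little 5e 19
L1: movi op=0x1:4|rd=0:2|imm=996:10 ⇒ 0x13e4 ⇒ little e4 13
L2: movi op=0x1:4|rd=3:2|imm=235:10 ⇒ 0x1ceb ⇒ little eb 1c

0x5e 0x19 0xe4 0x13 0xeb 0x1c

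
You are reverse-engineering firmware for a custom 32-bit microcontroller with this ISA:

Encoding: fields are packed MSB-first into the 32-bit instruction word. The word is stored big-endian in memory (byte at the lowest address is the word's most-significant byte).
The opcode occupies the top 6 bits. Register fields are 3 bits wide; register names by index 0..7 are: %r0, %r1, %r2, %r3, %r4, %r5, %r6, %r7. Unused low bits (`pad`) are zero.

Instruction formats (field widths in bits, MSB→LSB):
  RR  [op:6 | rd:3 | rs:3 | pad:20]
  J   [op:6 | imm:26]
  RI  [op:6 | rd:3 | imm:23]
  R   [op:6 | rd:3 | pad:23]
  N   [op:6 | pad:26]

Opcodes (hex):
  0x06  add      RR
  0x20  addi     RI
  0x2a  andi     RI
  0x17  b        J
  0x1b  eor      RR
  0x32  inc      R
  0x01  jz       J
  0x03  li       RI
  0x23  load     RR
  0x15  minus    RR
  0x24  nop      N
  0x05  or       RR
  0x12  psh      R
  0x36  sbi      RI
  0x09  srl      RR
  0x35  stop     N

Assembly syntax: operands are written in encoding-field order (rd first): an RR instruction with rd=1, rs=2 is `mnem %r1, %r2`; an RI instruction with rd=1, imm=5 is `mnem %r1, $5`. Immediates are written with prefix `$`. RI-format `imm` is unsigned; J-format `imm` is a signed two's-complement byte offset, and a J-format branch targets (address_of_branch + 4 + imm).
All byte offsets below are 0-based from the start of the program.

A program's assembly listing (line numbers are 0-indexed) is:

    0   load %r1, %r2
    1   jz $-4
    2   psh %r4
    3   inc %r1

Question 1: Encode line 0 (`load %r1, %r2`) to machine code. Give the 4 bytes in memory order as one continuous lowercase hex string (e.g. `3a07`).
0. load fields op=0x23:6|rd=1:3|rs=2:3|pad=0:20 → word 8ca00000h → 8c a0 00 00

8ca00000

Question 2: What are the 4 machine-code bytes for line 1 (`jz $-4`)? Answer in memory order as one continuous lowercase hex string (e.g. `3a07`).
07fffffc

1. jz fields op=0x1:6|imm=-4:26 → word 07fffffch → 07 ff ff fc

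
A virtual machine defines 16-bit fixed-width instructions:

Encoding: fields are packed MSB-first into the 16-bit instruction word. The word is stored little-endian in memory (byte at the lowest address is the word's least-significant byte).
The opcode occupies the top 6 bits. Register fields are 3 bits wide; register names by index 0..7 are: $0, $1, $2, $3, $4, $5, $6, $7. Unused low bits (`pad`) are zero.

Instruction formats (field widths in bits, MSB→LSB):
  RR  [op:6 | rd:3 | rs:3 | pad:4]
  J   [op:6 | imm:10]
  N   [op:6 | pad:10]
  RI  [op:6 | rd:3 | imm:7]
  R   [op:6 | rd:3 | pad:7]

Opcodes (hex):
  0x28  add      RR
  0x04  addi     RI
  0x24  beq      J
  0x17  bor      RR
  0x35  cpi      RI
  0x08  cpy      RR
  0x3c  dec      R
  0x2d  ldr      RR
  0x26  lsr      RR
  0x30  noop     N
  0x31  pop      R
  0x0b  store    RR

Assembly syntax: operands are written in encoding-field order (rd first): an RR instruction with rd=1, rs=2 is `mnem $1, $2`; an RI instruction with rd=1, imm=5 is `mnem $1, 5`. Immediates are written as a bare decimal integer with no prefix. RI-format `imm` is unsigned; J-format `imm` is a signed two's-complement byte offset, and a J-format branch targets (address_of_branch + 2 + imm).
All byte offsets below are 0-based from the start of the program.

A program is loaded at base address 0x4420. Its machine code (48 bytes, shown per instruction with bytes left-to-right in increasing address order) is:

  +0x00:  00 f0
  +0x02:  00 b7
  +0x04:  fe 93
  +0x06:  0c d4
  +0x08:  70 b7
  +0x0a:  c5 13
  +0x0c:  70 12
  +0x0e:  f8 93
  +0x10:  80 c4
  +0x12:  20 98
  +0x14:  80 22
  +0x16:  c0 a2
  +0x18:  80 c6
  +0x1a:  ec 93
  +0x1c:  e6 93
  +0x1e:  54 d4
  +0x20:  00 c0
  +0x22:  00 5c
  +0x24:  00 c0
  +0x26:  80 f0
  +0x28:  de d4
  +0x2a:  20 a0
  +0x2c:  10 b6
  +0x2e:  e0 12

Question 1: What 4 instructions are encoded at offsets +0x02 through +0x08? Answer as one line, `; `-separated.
[02] 00 b7 → 0xb700
  opcode bits[15:10]=0x2d: ldr/RR
  rd@[9:7]=0x6 ⇒ $6
  rs@[6:4]=0x0 ⇒ $0
[04] fe 93 → 0x93fe
  opcode bits[15:10]=0x24: beq/J
  imm@[9:0]=0x3fe (s10→-2) ⇒ -2
[06] 0c d4 → 0xd40c
  opcode bits[15:10]=0x35: cpi/RI
  rd@[9:7]=0x0 ⇒ $0
  imm@[6:0]=0xc ⇒ 12
[08] 70 b7 → 0xb770
  opcode bits[15:10]=0x2d: ldr/RR
  rd@[9:7]=0x6 ⇒ $6
  rs@[6:4]=0x7 ⇒ $7

ldr $6, $0; beq -2; cpi $0, 12; ldr $6, $7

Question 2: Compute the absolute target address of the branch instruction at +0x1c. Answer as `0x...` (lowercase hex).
[1c] e6 93 → 0x93e6
  top 6b → 0x24 → beq [J]
  [9:0] imm=998 (s10→-26) = -26
  target = base 0x4420 + off 0x1c + 2 + imm -26 = 0x4424

0x4424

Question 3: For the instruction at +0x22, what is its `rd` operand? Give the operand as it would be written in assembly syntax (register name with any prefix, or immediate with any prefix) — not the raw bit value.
$0

off 0x22: read 00 5c as little → 0x5c00
  op=0x5c00>>10=0x17 ⇒ bor (RR)
  rd: (w>>7)&0x7=0x0 → $0
  rs: (w>>4)&0x7=0x0 → $0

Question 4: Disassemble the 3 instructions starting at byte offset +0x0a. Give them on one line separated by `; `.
+0x0a: c5 13 ⇒ word 0x13c5 (little)
  op=0x13c5>>10=0x4 ⇒ addi (RI)
  rd: (w>>7)&0x7=0x7 → $7
  imm: (w>>0)&0x7f=0x45 → 69
+0x0c: 70 12 ⇒ word 0x1270 (little)
  op=0x1270>>10=0x4 ⇒ addi (RI)
  rd: (w>>7)&0x7=0x4 → $4
  imm: (w>>0)&0x7f=0x70 → 112
+0x0e: f8 93 ⇒ word 0x93f8 (little)
  op=0x93f8>>10=0x24 ⇒ beq (J)
  imm: (w>>0)&0x3ff=0x3f8 (s10→-8) → -8

addi $7, 69; addi $4, 112; beq -8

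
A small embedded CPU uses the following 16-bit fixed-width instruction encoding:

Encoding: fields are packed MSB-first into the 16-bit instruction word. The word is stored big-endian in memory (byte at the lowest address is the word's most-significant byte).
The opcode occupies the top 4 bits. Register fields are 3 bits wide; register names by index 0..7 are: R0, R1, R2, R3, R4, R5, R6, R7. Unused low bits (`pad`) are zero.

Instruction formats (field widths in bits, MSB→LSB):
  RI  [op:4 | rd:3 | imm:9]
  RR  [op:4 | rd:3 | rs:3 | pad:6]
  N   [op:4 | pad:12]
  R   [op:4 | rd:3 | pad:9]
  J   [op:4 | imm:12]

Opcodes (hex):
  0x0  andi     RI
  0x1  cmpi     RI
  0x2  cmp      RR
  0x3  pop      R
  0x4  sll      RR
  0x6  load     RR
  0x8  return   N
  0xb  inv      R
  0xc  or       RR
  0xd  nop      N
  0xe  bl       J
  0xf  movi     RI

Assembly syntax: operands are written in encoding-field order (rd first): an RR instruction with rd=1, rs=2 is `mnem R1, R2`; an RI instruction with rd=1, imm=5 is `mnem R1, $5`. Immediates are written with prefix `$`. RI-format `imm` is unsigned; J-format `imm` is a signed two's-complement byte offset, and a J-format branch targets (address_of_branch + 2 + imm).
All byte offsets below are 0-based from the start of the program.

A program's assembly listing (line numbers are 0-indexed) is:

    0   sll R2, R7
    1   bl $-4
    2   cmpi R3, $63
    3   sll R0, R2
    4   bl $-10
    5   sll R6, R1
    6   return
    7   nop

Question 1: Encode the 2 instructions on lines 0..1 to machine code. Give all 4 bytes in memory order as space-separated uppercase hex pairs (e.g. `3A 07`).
45 C0 EF FC

L0: sll op=0x4:4|rd=2:3|rs=7:3|pad=0:6 ⇒ 0x45c0 ⇒ big 45 c0
L1: bl op=0xe:4|imm=-4:12 ⇒ 0xeffc ⇒ big ef fc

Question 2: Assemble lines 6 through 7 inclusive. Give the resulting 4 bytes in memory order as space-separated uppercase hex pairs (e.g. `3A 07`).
80 00 D0 00

line 6 (return): pack op=0x8:4|pad=0:12 = 0x8000; big→ 80 00
line 7 (nop): pack op=0xd:4|pad=0:12 = 0xd000; big→ d0 00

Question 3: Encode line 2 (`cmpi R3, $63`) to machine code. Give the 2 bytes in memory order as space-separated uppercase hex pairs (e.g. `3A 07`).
16 3F

line 2 (cmpi): pack op=0x1:4|rd=3:3|imm=63:9 = 0x163f; big→ 16 3f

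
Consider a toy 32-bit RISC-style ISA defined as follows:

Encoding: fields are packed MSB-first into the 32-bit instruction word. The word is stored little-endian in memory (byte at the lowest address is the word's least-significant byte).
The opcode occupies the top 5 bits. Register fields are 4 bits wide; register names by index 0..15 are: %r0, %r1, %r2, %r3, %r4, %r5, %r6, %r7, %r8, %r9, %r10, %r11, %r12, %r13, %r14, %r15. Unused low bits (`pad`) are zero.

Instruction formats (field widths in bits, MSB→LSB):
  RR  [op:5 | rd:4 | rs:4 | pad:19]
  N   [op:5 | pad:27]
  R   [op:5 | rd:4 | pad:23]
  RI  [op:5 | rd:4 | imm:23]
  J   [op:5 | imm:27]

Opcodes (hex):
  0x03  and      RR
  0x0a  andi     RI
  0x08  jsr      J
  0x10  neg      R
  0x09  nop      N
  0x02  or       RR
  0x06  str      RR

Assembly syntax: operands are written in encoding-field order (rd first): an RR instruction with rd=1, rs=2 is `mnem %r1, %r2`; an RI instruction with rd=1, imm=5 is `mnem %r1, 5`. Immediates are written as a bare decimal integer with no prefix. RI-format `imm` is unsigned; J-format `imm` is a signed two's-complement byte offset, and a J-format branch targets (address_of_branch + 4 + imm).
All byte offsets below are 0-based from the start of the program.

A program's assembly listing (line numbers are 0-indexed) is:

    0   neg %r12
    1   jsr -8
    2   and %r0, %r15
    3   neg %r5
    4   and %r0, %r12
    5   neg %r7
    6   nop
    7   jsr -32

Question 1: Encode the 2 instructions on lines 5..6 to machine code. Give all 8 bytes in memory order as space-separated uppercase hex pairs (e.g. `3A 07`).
00 00 80 83 00 00 00 48

L5: neg op=0x10:5|rd=7:4|pad=0:23 ⇒ 0x83800000 ⇒ little 00 00 80 83
L6: nop op=0x9:5|pad=0:27 ⇒ 0x48000000 ⇒ little 00 00 00 48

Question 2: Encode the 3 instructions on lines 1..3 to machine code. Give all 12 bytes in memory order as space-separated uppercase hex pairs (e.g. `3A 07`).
F8 FF FF 47 00 00 78 18 00 00 80 82

L1: jsr op=0x8:5|imm=-8:27 ⇒ 0x47fffff8 ⇒ little f8 ff ff 47
L2: and op=0x3:5|rd=0:4|rs=15:4|pad=0:19 ⇒ 0x18780000 ⇒ little 00 00 78 18
L3: neg op=0x10:5|rd=5:4|pad=0:23 ⇒ 0x82800000 ⇒ little 00 00 80 82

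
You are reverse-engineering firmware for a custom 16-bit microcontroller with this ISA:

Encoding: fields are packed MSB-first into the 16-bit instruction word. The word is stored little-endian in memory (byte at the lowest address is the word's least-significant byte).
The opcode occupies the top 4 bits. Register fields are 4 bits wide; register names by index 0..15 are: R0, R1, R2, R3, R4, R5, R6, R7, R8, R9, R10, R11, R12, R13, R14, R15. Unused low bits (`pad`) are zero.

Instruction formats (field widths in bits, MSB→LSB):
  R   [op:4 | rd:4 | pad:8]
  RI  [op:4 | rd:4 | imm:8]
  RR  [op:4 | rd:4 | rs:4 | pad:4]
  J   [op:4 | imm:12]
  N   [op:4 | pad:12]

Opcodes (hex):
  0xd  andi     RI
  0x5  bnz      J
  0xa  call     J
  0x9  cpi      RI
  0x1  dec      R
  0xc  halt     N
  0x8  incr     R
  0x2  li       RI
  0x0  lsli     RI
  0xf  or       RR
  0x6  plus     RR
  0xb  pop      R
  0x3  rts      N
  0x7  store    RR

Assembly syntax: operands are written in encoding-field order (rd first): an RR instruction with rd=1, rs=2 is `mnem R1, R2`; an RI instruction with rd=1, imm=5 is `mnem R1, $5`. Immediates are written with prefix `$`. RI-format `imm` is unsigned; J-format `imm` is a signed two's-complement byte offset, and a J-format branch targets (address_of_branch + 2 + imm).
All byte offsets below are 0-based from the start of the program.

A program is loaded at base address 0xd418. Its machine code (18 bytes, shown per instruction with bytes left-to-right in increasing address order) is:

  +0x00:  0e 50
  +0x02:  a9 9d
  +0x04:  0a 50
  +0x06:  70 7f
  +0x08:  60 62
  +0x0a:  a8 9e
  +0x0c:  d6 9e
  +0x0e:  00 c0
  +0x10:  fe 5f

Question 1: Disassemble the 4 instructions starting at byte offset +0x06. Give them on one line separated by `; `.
off 0x06: read 70 7f as little → 0x7f70
  opcode bits[15:12]=0x7: store/RR
  rd: (w>>8)&0xf=0xf → R15
  rs: (w>>4)&0xf=0x7 → R7
off 0x08: read 60 62 as little → 0x6260
  opcode bits[15:12]=0x6: plus/RR
  rd: (w>>8)&0xf=0x2 → R2
  rs: (w>>4)&0xf=0x6 → R6
off 0x0a: read a8 9e as little → 0x9ea8
  opcode bits[15:12]=0x9: cpi/RI
  rd: (w>>8)&0xf=0xe → R14
  imm: (w>>0)&0xff=0xa8 → $168
off 0x0c: read d6 9e as little → 0x9ed6
  opcode bits[15:12]=0x9: cpi/RI
  rd: (w>>8)&0xf=0xe → R14
  imm: (w>>0)&0xff=0xd6 → $214

store R15, R7; plus R2, R6; cpi R14, $168; cpi R14, $214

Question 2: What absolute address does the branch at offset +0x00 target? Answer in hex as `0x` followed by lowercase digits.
off 0x00: read 0e 50 as little → 0x500e
  op=0x500e>>12=0x5 ⇒ bnz (J)
  imm: (w>>0)&0xfff=0xe → $14
  target = base 0xd418 + off 0x00 + 2 + imm 14 = 0xd428

0xd428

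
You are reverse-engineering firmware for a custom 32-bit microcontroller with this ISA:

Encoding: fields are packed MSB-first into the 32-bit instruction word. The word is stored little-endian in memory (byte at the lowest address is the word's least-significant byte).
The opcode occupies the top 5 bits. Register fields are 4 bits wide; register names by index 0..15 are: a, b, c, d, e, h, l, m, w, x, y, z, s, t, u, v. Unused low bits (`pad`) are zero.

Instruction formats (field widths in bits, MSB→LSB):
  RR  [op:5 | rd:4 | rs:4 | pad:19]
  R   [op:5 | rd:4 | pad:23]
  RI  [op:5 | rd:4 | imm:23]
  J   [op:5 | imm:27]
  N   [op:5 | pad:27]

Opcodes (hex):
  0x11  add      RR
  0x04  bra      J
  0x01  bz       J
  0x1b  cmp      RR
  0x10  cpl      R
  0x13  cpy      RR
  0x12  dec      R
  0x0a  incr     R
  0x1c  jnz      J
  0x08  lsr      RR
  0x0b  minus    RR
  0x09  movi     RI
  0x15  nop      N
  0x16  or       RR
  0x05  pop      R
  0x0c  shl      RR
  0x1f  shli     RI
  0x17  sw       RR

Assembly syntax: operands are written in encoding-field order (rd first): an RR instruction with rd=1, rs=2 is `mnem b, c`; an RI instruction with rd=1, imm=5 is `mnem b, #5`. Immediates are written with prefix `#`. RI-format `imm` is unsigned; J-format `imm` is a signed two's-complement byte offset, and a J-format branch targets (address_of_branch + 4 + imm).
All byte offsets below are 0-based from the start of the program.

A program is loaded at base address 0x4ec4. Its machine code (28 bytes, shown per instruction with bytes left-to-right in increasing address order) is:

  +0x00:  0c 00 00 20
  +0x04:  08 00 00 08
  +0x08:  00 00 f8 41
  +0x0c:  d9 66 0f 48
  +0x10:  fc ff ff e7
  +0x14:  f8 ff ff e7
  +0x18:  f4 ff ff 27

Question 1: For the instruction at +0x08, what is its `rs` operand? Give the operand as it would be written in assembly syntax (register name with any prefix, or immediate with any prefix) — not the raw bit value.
v

off 0x08: read 00 00 f8 41 as little → 0x41f80000
  top 5b → 0x8 → lsr [RR]
  [26:23] rd=3 = d
  [22:19] rs=15 = v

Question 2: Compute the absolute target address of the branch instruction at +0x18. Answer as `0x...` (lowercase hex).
0x4ed4

@+18  little-endian(f4 ff ff 27) = 0x27fffff4
  opcode bits[31:27]=0x4: bra/J
  imm@[26:0]=0x7fffff4 (s27→-12) ⇒ #-12
  target = base 0x4ec4 + off 0x18 + 4 + imm -12 = 0x4ed4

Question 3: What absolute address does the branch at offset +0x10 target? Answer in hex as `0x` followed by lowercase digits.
[10] fc ff ff e7 → 0xe7fffffc
  top 5b → 0x1c → jnz [J]
  imm@[26:0]=0x7fffffc (s27→-4) ⇒ #-4
  target = base 0x4ec4 + off 0x10 + 4 + imm -4 = 0x4ed4

0x4ed4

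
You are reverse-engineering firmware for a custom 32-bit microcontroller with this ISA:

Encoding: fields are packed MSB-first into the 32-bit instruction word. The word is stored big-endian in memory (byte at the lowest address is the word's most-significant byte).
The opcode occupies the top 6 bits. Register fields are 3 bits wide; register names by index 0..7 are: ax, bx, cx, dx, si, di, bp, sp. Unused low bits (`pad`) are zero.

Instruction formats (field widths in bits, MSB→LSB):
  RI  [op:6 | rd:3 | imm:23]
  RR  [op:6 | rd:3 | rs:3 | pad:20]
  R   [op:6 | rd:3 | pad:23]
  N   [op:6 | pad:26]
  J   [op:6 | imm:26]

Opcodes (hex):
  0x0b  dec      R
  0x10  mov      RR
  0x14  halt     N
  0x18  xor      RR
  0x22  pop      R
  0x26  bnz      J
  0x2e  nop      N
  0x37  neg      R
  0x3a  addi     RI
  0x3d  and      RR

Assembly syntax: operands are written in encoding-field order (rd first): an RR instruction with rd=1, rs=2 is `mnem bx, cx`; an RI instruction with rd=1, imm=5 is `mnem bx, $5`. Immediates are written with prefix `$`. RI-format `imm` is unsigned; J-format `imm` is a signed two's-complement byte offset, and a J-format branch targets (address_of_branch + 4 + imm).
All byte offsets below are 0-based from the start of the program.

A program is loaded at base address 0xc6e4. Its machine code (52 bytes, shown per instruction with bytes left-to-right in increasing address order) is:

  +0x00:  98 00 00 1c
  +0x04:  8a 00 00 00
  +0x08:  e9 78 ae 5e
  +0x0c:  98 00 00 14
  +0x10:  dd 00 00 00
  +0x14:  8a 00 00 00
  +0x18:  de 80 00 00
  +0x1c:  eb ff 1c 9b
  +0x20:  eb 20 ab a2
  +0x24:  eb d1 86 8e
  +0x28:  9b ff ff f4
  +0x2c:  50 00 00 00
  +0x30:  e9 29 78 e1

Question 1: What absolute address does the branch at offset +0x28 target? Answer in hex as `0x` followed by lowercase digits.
0xc704

off 0x28: read 9b ff ff f4 as big → 0x9bfffff4
  op=0x9bfffff4>>26=0x26 ⇒ bnz (J)
  imm: (w>>0)&0x3ffffff=0x3fffff4 (s26→-12) → $-12
  target = base 0xc6e4 + off 0x28 + 4 + imm -12 = 0xc704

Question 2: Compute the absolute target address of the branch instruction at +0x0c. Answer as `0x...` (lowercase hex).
0xc708

@+0c  big-endian(98 00 00 14) = 0x98000014
  opcode bits[31:26]=0x26: bnz/J
  imm: (w>>0)&0x3ffffff=0x14 → $20
  target = base 0xc6e4 + off 0x0c + 4 + imm 20 = 0xc708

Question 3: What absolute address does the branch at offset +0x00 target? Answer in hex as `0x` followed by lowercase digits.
@+00  big-endian(98 00 00 1c) = 0x9800001c
  opcode bits[31:26]=0x26: bnz/J
  imm: (w>>0)&0x3ffffff=0x1c → $28
  target = base 0xc6e4 + off 0x00 + 4 + imm 28 = 0xc704

0xc704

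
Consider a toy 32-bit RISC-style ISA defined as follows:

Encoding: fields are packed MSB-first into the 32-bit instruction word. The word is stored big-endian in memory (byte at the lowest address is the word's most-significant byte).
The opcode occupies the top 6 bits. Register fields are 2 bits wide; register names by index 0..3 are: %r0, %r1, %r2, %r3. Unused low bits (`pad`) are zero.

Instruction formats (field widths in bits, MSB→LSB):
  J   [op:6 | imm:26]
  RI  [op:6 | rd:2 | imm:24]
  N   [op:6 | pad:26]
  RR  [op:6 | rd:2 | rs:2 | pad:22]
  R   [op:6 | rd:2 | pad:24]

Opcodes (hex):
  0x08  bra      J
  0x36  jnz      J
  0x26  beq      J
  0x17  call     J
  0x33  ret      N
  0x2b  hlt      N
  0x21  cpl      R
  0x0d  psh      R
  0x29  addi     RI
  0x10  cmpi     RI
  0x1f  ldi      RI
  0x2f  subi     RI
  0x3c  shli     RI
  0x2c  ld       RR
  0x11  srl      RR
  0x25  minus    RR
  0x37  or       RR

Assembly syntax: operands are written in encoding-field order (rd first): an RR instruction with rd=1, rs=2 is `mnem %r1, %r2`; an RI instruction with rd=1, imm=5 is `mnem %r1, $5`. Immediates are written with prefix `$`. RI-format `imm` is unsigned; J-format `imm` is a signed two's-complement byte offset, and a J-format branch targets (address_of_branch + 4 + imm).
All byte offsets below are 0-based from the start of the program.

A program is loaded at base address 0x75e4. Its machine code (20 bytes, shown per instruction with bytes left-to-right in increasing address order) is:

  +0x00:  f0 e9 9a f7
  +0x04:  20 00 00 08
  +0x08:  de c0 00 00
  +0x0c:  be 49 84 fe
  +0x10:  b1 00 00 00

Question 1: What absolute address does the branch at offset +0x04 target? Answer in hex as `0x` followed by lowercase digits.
0x75f4

[04] 20 00 00 08 → 0x20000008
  op=0x20000008>>26=0x8 ⇒ bra (J)
  [25:0] imm=8 = $8
  target = base 0x75e4 + off 0x04 + 4 + imm 8 = 0x75f4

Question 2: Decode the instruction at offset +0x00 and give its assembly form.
shli %r0, $15309559

off 0x00: read f0 e9 9a f7 as big → 0xf0e99af7
  op=0xf0e99af7>>26=0x3c ⇒ shli (RI)
  [25:24] rd=0 = %r0
  [23:0] imm=15309559 = $15309559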